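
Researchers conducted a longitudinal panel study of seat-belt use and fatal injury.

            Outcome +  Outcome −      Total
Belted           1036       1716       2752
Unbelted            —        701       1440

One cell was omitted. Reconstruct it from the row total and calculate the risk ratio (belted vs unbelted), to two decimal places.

The missing cell is in the unexposed row: 1440 − 701 = 739.
So a = 1036, b = 1716, c = 739, d = 701.
RR = [a/(a+b)] / [c/(c+d)] = (1036/2752) / (739/1440) = 0.37645/0.51319 = 0.73355

0.73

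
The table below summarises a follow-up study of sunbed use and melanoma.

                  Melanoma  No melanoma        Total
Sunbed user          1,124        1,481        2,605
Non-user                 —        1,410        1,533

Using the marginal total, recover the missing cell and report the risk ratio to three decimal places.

5.378

The missing cell is in the unexposed row: 1533 − 1410 = 123.
So a = 1124, b = 1481, c = 123, d = 1410.
RR = [a/(a+b)] / [c/(c+d)] = (1124/2605) / (123/1533) = 0.43148/0.08023 = 5.37769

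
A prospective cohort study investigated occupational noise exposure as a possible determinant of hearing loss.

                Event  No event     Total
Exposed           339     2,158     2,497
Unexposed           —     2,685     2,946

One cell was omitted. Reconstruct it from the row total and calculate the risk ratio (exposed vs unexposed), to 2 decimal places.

The missing cell is in the unexposed row: 2946 − 2685 = 261.
So a = 339, b = 2158, c = 261, d = 2685.
RR = [a/(a+b)] / [c/(c+d)] = (339/2497) / (261/2946) = 0.13576/0.08859 = 1.53240

1.53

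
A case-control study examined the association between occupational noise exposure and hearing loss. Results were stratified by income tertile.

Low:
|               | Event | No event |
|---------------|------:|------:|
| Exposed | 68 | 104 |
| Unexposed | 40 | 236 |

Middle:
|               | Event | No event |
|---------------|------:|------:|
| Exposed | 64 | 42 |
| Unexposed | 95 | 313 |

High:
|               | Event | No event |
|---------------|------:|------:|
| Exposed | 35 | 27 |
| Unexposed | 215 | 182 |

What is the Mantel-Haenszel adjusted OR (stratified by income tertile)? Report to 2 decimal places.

OR_MH = Σ(aᵢdᵢ/nᵢ) / Σ(bᵢcᵢ/nᵢ), where nᵢ is the stratum total.
Stratum 1 (Low): n = 448; a·d/n = 68·236/448 = 35.8214; b·c/n = 104·40/448 = 9.2857
Stratum 2 (Middle): n = 514; a·d/n = 64·313/514 = 38.9728; b·c/n = 42·95/514 = 7.7626
Stratum 3 (High): n = 459; a·d/n = 35·182/459 = 13.8780; b·c/n = 27·215/459 = 12.6471
OR_MH = (35.8214 + 38.9728 + 13.8780) / (9.2857 + 7.7626 + 12.6471) = 88.6722 / 29.6954 = 2.98606

2.99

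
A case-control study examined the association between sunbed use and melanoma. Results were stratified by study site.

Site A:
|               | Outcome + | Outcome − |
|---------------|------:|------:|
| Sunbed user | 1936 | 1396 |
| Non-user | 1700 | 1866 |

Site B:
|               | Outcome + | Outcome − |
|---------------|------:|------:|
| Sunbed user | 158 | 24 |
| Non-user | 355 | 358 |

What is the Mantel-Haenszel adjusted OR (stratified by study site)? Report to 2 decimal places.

OR_MH = Σ(aᵢdᵢ/nᵢ) / Σ(bᵢcᵢ/nᵢ), where nᵢ is the stratum total.
Stratum 1 (Site A): n = 6898; a·d/n = 1936·1866/6898 = 523.7135; b·c/n = 1396·1700/6898 = 344.0418
Stratum 2 (Site B): n = 895; a·d/n = 158·358/895 = 63.2000; b·c/n = 24·355/895 = 9.5196
OR_MH = (523.7135 + 63.2000) / (344.0418 + 9.5196) = 586.9135 / 353.5613 = 1.66001

1.66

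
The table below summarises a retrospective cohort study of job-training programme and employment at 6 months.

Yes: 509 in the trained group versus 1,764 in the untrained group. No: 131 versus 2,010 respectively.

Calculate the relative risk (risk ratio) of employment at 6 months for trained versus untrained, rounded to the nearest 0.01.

From the description: a = 509, b = 131, c = 1764, d = 2010.
Risk in exposed = 509/640 = 0.79531; risk in unexposed = 1764/3774 = 0.46741.
RR = 0.79531 / 0.46741 = 1.70154
The risk among the exposed is 1.70 times that among the unexposed.

1.70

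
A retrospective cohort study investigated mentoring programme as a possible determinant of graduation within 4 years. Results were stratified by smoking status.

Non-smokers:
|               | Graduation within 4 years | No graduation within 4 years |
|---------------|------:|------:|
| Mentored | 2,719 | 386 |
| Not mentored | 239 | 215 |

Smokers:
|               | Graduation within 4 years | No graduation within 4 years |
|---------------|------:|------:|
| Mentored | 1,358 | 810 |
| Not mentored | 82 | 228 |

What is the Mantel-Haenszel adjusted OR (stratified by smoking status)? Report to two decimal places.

5.49

OR_MH = Σ(aᵢdᵢ/nᵢ) / Σ(bᵢcᵢ/nᵢ), where nᵢ is the stratum total.
Stratum 1 (Non-smokers): n = 3559; a·d/n = 2719·215/3559 = 164.2554; b·c/n = 386·239/3559 = 25.9213
Stratum 2 (Smokers): n = 2478; a·d/n = 1358·228/2478 = 124.9492; b·c/n = 810·82/2478 = 26.8039
OR_MH = (164.2554 + 124.9492) / (25.9213 + 26.8039) = 289.2046 / 52.7252 = 5.48513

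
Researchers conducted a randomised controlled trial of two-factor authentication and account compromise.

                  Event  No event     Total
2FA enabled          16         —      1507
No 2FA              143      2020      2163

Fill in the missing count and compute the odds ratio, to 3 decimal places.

The missing cell is in the exposed row: 1507 − 16 = 1491.
So a = 16, b = 1491, c = 143, d = 2020.
OR = (a·d)/(b·c) = (16 × 2020) / (1491 × 143) = 32320 / 213213 = 0.15159

0.152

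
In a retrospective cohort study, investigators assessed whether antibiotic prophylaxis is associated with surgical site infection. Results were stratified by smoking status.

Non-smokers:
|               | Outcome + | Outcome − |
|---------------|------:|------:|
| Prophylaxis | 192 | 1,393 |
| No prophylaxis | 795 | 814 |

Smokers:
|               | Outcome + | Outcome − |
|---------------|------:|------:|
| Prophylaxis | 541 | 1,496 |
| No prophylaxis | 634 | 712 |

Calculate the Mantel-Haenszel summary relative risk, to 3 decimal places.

0.402

RR_MH = Σ(aᵢ·n₀ᵢ/nᵢ) / Σ(cᵢ·n₁ᵢ/nᵢ), with n₁ᵢ = aᵢ+bᵢ (exposed), n₀ᵢ = cᵢ+dᵢ (unexposed), nᵢ = n₁ᵢ+n₀ᵢ.
Stratum 1 (Non-smokers): n₁ = 1585, n₀ = 1609, n = 3194; a·n₀/n = 192·1609/3194 = 96.7214; c·n₁/n = 795·1585/3194 = 394.5131
Stratum 2 (Smokers): n₁ = 2037, n₀ = 1346, n = 3383; a·n₀/n = 541·1346/3383 = 215.2486; c·n₁/n = 634·2037/3383 = 381.7493
RR_MH = (96.7214 + 215.2486) / (394.5131 + 381.7493) = 311.9699 / 776.2625 = 0.40189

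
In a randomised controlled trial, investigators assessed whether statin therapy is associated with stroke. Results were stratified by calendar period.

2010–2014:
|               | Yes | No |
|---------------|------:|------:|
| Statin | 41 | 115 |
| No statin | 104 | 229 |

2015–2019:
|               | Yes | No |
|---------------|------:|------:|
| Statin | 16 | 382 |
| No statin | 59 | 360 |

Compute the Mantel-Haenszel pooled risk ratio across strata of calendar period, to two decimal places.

0.58

RR_MH = Σ(aᵢ·n₀ᵢ/nᵢ) / Σ(cᵢ·n₁ᵢ/nᵢ), with n₁ᵢ = aᵢ+bᵢ (exposed), n₀ᵢ = cᵢ+dᵢ (unexposed), nᵢ = n₁ᵢ+n₀ᵢ.
Stratum 1 (2010–2014): n₁ = 156, n₀ = 333, n = 489; a·n₀/n = 41·333/489 = 27.9202; c·n₁/n = 104·156/489 = 33.1779
Stratum 2 (2015–2019): n₁ = 398, n₀ = 419, n = 817; a·n₀/n = 16·419/817 = 8.2056; c·n₁/n = 59·398/817 = 28.7417
RR_MH = (27.9202 + 8.2056) / (33.1779 + 28.7417) = 36.1259 / 61.9197 = 0.58343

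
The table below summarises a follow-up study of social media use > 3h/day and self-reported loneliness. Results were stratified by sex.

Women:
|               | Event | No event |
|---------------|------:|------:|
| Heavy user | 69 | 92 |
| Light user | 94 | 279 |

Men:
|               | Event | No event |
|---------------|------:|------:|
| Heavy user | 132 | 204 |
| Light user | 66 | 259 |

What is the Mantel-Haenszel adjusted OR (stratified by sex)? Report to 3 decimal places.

2.401

OR_MH = Σ(aᵢdᵢ/nᵢ) / Σ(bᵢcᵢ/nᵢ), where nᵢ is the stratum total.
Stratum 1 (Women): n = 534; a·d/n = 69·279/534 = 36.0506; b·c/n = 92·94/534 = 16.1948
Stratum 2 (Men): n = 661; a·d/n = 132·259/661 = 51.7216; b·c/n = 204·66/661 = 20.3691
OR_MH = (36.0506 + 51.7216) / (16.1948 + 20.3691) = 87.7722 / 36.5639 = 2.40052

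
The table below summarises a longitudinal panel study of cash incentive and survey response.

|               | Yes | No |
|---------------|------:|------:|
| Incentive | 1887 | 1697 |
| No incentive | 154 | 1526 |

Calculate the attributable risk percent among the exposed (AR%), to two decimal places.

Cells: a = 1887, b = 1697, c = 154, d = 1526.
Risk in exposed = 1887/3584 = 0.52651; risk in unexposed = 154/1680 = 0.09167.
RR = 0.52651/0.09167 = 5.74371
AR% = (RR − 1)/RR × 100 = (5.74371 − 1)/5.74371 × 100 = 82.5896%

82.59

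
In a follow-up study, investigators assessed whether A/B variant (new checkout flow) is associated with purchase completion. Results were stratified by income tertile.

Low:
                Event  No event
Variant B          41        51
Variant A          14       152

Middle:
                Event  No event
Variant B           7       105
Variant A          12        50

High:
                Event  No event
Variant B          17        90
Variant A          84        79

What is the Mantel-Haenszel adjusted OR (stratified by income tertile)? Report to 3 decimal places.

0.819

OR_MH = Σ(aᵢdᵢ/nᵢ) / Σ(bᵢcᵢ/nᵢ), where nᵢ is the stratum total.
Stratum 1 (Low): n = 258; a·d/n = 41·152/258 = 24.1550; b·c/n = 51·14/258 = 2.7674
Stratum 2 (Middle): n = 174; a·d/n = 7·50/174 = 2.0115; b·c/n = 105·12/174 = 7.2414
Stratum 3 (High): n = 270; a·d/n = 17·79/270 = 4.9741; b·c/n = 90·84/270 = 28.0000
OR_MH = (24.1550 + 2.0115 + 4.9741) / (2.7674 + 7.2414 + 28.0000) = 31.1406 / 38.0088 = 0.81930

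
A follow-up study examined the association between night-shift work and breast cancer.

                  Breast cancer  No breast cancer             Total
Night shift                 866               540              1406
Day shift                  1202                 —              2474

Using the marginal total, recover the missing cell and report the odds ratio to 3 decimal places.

1.697

The missing cell is in the unexposed row: 2474 − 1202 = 1272.
So a = 866, b = 540, c = 1202, d = 1272.
OR = (a·d)/(b·c) = (866 × 1272) / (540 × 1202) = 1101552 / 649080 = 1.69710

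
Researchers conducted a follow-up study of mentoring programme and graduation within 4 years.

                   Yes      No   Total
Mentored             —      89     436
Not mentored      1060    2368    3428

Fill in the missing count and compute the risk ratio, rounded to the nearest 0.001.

2.574

The missing cell is in the exposed row: 436 − 89 = 347.
So a = 347, b = 89, c = 1060, d = 2368.
RR = [a/(a+b)] / [c/(c+d)] = (347/436) / (1060/3428) = 0.79587/0.30922 = 2.57382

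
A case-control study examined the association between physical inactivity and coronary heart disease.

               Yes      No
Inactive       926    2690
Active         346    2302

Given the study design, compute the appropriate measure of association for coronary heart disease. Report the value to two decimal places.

Cells: a = 926, b = 2690, c = 346, d = 2302.
This is a case-control study: participants were sampled on outcome status, so risks in the source population cannot be estimated directly — relative risk is not valid here. The odds ratio is the appropriate measure.
OR = (a·d)/(b·c) = (926 × 2302) / (2690 × 346) = 2131652 / 930740 = 2.29028

2.29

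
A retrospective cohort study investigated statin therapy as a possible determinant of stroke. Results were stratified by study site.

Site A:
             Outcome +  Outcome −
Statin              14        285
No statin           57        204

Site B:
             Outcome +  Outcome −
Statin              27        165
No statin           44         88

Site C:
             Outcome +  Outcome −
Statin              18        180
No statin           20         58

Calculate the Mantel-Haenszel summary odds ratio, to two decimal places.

OR_MH = Σ(aᵢdᵢ/nᵢ) / Σ(bᵢcᵢ/nᵢ), where nᵢ is the stratum total.
Stratum 1 (Site A): n = 560; a·d/n = 14·204/560 = 5.1000; b·c/n = 285·57/560 = 29.0089
Stratum 2 (Site B): n = 324; a·d/n = 27·88/324 = 7.3333; b·c/n = 165·44/324 = 22.4074
Stratum 3 (Site C): n = 276; a·d/n = 18·58/276 = 3.7826; b·c/n = 180·20/276 = 13.0435
OR_MH = (5.1000 + 7.3333 + 3.7826) / (29.0089 + 22.4074 + 13.0435) = 16.2159 / 64.4598 = 0.25157

0.25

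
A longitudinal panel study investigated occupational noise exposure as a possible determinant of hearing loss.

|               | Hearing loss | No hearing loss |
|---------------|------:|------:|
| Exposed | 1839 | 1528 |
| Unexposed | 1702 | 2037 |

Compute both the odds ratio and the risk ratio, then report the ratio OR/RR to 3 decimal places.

Cells: a = 1839, b = 1528, c = 1702, d = 2037.
OR = (1839·2037)/(1528·1702) = 3746043/2600656 = 1.44042
Risk in exposed = 1839/3367 = 0.54618; risk in unexposed = 1702/3739 = 0.45520; RR = 1.19987
OR/RR = 1.44042 / 1.19987 = 1.20048
The outcome is not rare, so the OR lies further from 1 than the RR.

1.200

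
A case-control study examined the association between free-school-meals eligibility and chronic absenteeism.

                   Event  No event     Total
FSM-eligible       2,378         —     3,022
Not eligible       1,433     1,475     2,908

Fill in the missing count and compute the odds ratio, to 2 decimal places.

3.80

The missing cell is in the exposed row: 3022 − 2378 = 644.
So a = 2378, b = 644, c = 1433, d = 1475.
OR = (a·d)/(b·c) = (2378 × 1475) / (644 × 1433) = 3507550 / 922852 = 3.80077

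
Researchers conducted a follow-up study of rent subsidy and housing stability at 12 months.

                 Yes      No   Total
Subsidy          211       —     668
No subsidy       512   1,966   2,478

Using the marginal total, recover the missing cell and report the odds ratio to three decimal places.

The missing cell is in the exposed row: 668 − 211 = 457.
So a = 211, b = 457, c = 512, d = 1966.
OR = (a·d)/(b·c) = (211 × 1966) / (457 × 512) = 414826 / 233984 = 1.77288

1.773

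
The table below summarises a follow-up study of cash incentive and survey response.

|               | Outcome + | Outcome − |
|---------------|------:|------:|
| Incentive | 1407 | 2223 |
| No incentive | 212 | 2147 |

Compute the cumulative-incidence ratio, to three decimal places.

4.313

Cells: a = 1407, b = 2223, c = 212, d = 2147.
Risk in exposed = 1407/3630 = 0.38760; risk in unexposed = 212/2359 = 0.08987.
RR = 0.38760 / 0.08987 = 4.31300
The risk among the exposed is 4.31 times that among the unexposed.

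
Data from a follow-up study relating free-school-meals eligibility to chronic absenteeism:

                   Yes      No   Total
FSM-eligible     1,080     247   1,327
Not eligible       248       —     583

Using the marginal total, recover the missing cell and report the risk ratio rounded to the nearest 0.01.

The missing cell is in the unexposed row: 583 − 248 = 335.
So a = 1080, b = 247, c = 248, d = 335.
RR = [a/(a+b)] / [c/(c+d)] = (1080/1327) / (248/583) = 0.81387/0.42539 = 1.91324

1.91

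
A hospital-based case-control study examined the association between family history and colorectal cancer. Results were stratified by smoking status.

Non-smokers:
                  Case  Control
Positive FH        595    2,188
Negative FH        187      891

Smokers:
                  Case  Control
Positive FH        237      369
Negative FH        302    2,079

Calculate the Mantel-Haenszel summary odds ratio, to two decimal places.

OR_MH = Σ(aᵢdᵢ/nᵢ) / Σ(bᵢcᵢ/nᵢ), where nᵢ is the stratum total.
Stratum 1 (Non-smokers): n = 3861; a·d/n = 595·891/3861 = 137.3077; b·c/n = 2188·187/3861 = 105.9715
Stratum 2 (Smokers): n = 2987; a·d/n = 237·2079/2987 = 164.9558; b·c/n = 369·302/2987 = 37.3077
OR_MH = (137.3077 + 164.9558) / (105.9715 + 37.3077) = 302.2635 / 143.2792 = 2.10961

2.11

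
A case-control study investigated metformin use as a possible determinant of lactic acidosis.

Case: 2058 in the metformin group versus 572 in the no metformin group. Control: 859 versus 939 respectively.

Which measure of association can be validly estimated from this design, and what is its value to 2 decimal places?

3.93

From the description: a = 2058, b = 859, c = 572, d = 939.
This is a case-control study: participants were sampled on outcome status, so risks in the source population cannot be estimated directly — relative risk is not valid here. The odds ratio is the appropriate measure.
OR = (a·d)/(b·c) = (2058 × 939) / (859 × 572) = 1932462 / 491348 = 3.93298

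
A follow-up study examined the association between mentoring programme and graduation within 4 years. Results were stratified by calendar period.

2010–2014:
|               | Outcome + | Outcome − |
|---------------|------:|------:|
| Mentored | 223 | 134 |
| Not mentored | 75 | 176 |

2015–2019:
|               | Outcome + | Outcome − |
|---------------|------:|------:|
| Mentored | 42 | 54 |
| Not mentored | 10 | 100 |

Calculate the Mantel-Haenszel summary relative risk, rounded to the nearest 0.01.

RR_MH = Σ(aᵢ·n₀ᵢ/nᵢ) / Σ(cᵢ·n₁ᵢ/nᵢ), with n₁ᵢ = aᵢ+bᵢ (exposed), n₀ᵢ = cᵢ+dᵢ (unexposed), nᵢ = n₁ᵢ+n₀ᵢ.
Stratum 1 (2010–2014): n₁ = 357, n₀ = 251, n = 608; a·n₀/n = 223·251/608 = 92.0609; c·n₁/n = 75·357/608 = 44.0378
Stratum 2 (2015–2019): n₁ = 96, n₀ = 110, n = 206; a·n₀/n = 42·110/206 = 22.4272; c·n₁/n = 10·96/206 = 4.6602
RR_MH = (92.0609 + 22.4272) / (44.0378 + 4.6602) = 114.4880 / 48.6980 = 2.35098

2.35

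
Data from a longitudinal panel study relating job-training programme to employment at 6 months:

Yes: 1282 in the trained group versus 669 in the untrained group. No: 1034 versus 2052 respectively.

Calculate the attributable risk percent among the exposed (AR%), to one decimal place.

From the description: a = 1282, b = 1034, c = 669, d = 2052.
Risk in exposed = 1282/2316 = 0.55354; risk in unexposed = 669/2721 = 0.24587.
RR = 0.55354/0.24587 = 2.25140
AR% = (RR − 1)/RR × 100 = (2.25140 − 1)/2.25140 × 100 = 55.5831%

55.6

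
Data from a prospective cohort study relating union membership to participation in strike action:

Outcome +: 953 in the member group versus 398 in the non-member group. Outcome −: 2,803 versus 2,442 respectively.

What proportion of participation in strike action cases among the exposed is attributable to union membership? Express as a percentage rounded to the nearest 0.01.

From the description: a = 953, b = 2803, c = 398, d = 2442.
Risk in exposed = 953/3756 = 0.25373; risk in unexposed = 398/2840 = 0.14014.
RR = 0.25373/0.14014 = 1.81052
AR% = (RR − 1)/RR × 100 = (1.81052 − 1)/1.81052 × 100 = 44.7672%

44.77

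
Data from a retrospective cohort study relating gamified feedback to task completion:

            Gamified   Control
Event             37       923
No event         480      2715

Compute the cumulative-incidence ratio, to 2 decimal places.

Reading the table with exposure as columns: a = 37 (Gamified, case), b = 480 (Gamified, non-case), c = 923 (Control, case), d = 2715.
Risk in exposed = 37/517 = 0.07157; risk in unexposed = 923/3638 = 0.25371.
RR = 0.07157 / 0.25371 = 0.28208
The risk is 72% lower among the exposed than among the unexposed.

0.28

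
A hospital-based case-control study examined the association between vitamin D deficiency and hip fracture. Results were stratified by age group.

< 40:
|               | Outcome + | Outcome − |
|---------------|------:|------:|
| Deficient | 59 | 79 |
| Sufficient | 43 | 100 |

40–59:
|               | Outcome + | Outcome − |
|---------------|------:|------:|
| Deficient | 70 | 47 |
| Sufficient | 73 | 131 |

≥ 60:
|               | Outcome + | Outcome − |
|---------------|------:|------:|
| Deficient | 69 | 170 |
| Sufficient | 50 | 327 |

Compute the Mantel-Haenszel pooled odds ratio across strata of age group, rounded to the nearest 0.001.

2.356

OR_MH = Σ(aᵢdᵢ/nᵢ) / Σ(bᵢcᵢ/nᵢ), where nᵢ is the stratum total.
Stratum 1 (< 40): n = 281; a·d/n = 59·100/281 = 20.9964; b·c/n = 79·43/281 = 12.0890
Stratum 2 (40–59): n = 321; a·d/n = 70·131/321 = 28.5670; b·c/n = 47·73/321 = 10.6885
Stratum 3 (≥ 60): n = 616; a·d/n = 69·327/616 = 36.6282; b·c/n = 170·50/616 = 13.7987
OR_MH = (20.9964 + 28.5670 + 36.6282) / (12.0890 + 10.6885 + 13.7987) = 86.1917 / 36.5761 = 2.35650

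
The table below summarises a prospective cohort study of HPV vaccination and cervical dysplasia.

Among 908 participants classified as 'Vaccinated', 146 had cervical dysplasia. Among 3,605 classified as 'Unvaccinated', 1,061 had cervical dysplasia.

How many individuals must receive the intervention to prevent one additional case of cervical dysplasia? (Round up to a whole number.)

8

Risk in treated group = 146/908 = 0.16079; risk in control = 1061/3605 = 0.29431.
Absolute risk reduction = 0.29431 − 0.16079 = 0.13352
NNT = 1 / ARR = 1 / 0.13352 = 7.489 → round up → 8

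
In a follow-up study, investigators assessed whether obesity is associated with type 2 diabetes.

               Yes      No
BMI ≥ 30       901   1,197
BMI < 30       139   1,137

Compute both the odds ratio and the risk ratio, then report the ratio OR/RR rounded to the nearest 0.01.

Cells: a = 901, b = 1197, c = 139, d = 1137.
OR = (901·1137)/(1197·139) = 1024437/166383 = 6.15710
Risk in exposed = 901/2098 = 0.42946; risk in unexposed = 139/1276 = 0.10893; RR = 3.94235
OR/RR = 6.15710 / 3.94235 = 1.56178
The outcome is not rare, so the OR lies further from 1 than the RR.

1.56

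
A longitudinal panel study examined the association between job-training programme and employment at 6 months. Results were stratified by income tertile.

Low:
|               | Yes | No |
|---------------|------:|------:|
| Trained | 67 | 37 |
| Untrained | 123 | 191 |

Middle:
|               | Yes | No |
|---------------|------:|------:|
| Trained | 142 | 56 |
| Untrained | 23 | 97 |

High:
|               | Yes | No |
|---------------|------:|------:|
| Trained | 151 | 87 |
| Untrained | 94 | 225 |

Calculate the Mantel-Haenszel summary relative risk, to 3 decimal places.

RR_MH = Σ(aᵢ·n₀ᵢ/nᵢ) / Σ(cᵢ·n₁ᵢ/nᵢ), with n₁ᵢ = aᵢ+bᵢ (exposed), n₀ᵢ = cᵢ+dᵢ (unexposed), nᵢ = n₁ᵢ+n₀ᵢ.
Stratum 1 (Low): n₁ = 104, n₀ = 314, n = 418; a·n₀/n = 67·314/418 = 50.3301; c·n₁/n = 123·104/418 = 30.6029
Stratum 2 (Middle): n₁ = 198, n₀ = 120, n = 318; a·n₀/n = 142·120/318 = 53.5849; c·n₁/n = 23·198/318 = 14.3208
Stratum 3 (High): n₁ = 238, n₀ = 319, n = 557; a·n₀/n = 151·319/557 = 86.4794; c·n₁/n = 94·238/557 = 40.1652
RR_MH = (50.3301 + 53.5849 + 86.4794) / (30.6029 + 14.3208 + 40.1652) = 190.3944 / 85.0888 = 2.23760

2.238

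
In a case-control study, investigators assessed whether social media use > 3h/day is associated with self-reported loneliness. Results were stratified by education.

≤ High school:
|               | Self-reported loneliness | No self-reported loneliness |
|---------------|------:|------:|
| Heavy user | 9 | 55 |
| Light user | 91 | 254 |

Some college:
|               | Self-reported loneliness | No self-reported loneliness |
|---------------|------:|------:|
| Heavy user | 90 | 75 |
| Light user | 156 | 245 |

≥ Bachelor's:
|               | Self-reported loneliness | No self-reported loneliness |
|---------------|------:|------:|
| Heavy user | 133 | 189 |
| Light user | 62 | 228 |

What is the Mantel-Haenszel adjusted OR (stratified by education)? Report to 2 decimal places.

1.81

OR_MH = Σ(aᵢdᵢ/nᵢ) / Σ(bᵢcᵢ/nᵢ), where nᵢ is the stratum total.
Stratum 1 (≤ High school): n = 409; a·d/n = 9·254/409 = 5.5892; b·c/n = 55·91/409 = 12.2372
Stratum 2 (Some college): n = 566; a·d/n = 90·245/566 = 38.9576; b·c/n = 75·156/566 = 20.6714
Stratum 3 (≥ Bachelor's): n = 612; a·d/n = 133·228/612 = 49.5490; b·c/n = 189·62/612 = 19.1471
OR_MH = (5.5892 + 38.9576 + 49.5490) / (12.2372 + 20.6714 + 19.1471) = 94.0959 / 52.0556 = 1.80760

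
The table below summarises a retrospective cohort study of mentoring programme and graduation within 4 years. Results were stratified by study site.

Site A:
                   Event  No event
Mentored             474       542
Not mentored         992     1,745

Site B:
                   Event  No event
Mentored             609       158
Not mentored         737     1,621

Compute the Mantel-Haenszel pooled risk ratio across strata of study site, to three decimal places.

1.792

RR_MH = Σ(aᵢ·n₀ᵢ/nᵢ) / Σ(cᵢ·n₁ᵢ/nᵢ), with n₁ᵢ = aᵢ+bᵢ (exposed), n₀ᵢ = cᵢ+dᵢ (unexposed), nᵢ = n₁ᵢ+n₀ᵢ.
Stratum 1 (Site A): n₁ = 1016, n₀ = 2737, n = 3753; a·n₀/n = 474·2737/3753 = 345.6803; c·n₁/n = 992·1016/3753 = 268.5510
Stratum 2 (Site B): n₁ = 767, n₀ = 2358, n = 3125; a·n₀/n = 609·2358/3125 = 459.5270; c·n₁/n = 737·767/3125 = 180.8893
RR_MH = (345.6803 + 459.5270) / (268.5510 + 180.8893) = 805.2073 / 449.4403 = 1.79158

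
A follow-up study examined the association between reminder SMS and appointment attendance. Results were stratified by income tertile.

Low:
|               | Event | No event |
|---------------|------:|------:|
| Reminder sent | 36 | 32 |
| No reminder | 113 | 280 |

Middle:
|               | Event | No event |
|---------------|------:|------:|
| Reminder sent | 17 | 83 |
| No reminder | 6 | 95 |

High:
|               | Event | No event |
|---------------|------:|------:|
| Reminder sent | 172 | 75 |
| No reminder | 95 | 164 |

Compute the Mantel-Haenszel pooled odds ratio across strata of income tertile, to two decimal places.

3.51

OR_MH = Σ(aᵢdᵢ/nᵢ) / Σ(bᵢcᵢ/nᵢ), where nᵢ is the stratum total.
Stratum 1 (Low): n = 461; a·d/n = 36·280/461 = 21.8655; b·c/n = 32·113/461 = 7.8438
Stratum 2 (Middle): n = 201; a·d/n = 17·95/201 = 8.0348; b·c/n = 83·6/201 = 2.4776
Stratum 3 (High): n = 506; a·d/n = 172·164/506 = 55.7470; b·c/n = 75·95/506 = 14.0810
OR_MH = (21.8655 + 8.0348 + 55.7470) / (7.8438 + 2.4776 + 14.0810) = 85.6474 / 24.4025 = 3.50978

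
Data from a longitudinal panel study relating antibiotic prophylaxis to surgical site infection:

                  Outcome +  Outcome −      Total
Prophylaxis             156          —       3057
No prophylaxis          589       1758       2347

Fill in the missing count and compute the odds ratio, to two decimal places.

0.16

The missing cell is in the exposed row: 3057 − 156 = 2901.
So a = 156, b = 2901, c = 589, d = 1758.
OR = (a·d)/(b·c) = (156 × 1758) / (2901 × 589) = 274248 / 1708689 = 0.16050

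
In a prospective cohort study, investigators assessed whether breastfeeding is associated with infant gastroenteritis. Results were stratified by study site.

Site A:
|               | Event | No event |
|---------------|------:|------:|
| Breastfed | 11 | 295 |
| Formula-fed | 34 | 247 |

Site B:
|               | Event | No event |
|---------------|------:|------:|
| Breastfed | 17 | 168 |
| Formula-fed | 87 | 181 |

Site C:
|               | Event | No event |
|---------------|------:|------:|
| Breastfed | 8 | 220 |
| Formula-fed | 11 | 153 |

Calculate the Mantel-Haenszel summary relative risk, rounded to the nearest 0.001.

RR_MH = Σ(aᵢ·n₀ᵢ/nᵢ) / Σ(cᵢ·n₁ᵢ/nᵢ), with n₁ᵢ = aᵢ+bᵢ (exposed), n₀ᵢ = cᵢ+dᵢ (unexposed), nᵢ = n₁ᵢ+n₀ᵢ.
Stratum 1 (Site A): n₁ = 306, n₀ = 281, n = 587; a·n₀/n = 11·281/587 = 5.2658; c·n₁/n = 34·306/587 = 17.7240
Stratum 2 (Site B): n₁ = 185, n₀ = 268, n = 453; a·n₀/n = 17·268/453 = 10.0574; c·n₁/n = 87·185/453 = 35.5298
Stratum 3 (Site C): n₁ = 228, n₀ = 164, n = 392; a·n₀/n = 8·164/392 = 3.3469; c·n₁/n = 11·228/392 = 6.3980
RR_MH = (5.2658 + 10.0574 + 3.3469) / (17.7240 + 35.5298 + 6.3980) = 18.6701 / 59.6518 = 0.31298

0.313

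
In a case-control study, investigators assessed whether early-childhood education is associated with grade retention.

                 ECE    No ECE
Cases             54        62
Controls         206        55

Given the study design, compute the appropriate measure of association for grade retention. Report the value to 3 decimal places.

0.233

Reading the table with exposure as columns: a = 54 (ECE, case), b = 206 (ECE, non-case), c = 62 (No ECE, case), d = 55.
This is a case-control study: participants were sampled on outcome status, so risks in the source population cannot be estimated directly — relative risk is not valid here. The odds ratio is the appropriate measure.
OR = (a·d)/(b·c) = (54 × 55) / (206 × 62) = 2970 / 12772 = 0.23254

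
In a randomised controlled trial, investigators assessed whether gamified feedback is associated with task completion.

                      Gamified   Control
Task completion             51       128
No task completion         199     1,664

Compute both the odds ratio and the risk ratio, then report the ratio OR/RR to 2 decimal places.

Reading the table with exposure as columns: a = 51 (Gamified, case), b = 199 (Gamified, non-case), c = 128 (Control, case), d = 1664.
OR = (51·1664)/(199·128) = 84864/25472 = 3.33166
Risk in exposed = 51/250 = 0.20400; risk in unexposed = 128/1792 = 0.07143; RR = 2.85600
OR/RR = 3.33166 / 2.85600 = 1.16655
The outcome is not rare, so the OR lies further from 1 than the RR.

1.17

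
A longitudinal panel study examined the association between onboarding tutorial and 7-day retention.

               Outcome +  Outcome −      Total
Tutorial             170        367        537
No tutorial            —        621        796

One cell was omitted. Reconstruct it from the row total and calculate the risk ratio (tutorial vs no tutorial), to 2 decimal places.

1.44

The missing cell is in the unexposed row: 796 − 621 = 175.
So a = 170, b = 367, c = 175, d = 621.
RR = [a/(a+b)] / [c/(c+d)] = (170/537) / (175/796) = 0.31657/0.21985 = 1.43996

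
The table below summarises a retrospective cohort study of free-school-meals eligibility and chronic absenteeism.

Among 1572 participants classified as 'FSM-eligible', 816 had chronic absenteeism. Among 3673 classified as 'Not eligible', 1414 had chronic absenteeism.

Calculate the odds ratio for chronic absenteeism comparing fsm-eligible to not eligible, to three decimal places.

1.724

From the description: a = 816, b = 756, c = 1414, d = 2259.
OR = (a·d)/(b·c) = (816 × 2259) / (756 × 1414) = 1843344 / 1068984 = 1.72439
The odds of chronic absenteeism are about 1.72 times as high in the fsm-eligible group.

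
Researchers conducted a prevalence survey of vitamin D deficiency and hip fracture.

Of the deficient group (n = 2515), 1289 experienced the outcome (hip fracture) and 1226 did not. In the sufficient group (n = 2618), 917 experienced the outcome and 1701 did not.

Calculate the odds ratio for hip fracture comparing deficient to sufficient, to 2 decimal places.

1.95

From the description: a = 1289, b = 1226, c = 917, d = 1701.
OR = (a·d)/(b·c) = (1289 × 1701) / (1226 × 917) = 2192589 / 1124242 = 1.95028
The odds of hip fracture are about 1.95 times as high in the deficient group.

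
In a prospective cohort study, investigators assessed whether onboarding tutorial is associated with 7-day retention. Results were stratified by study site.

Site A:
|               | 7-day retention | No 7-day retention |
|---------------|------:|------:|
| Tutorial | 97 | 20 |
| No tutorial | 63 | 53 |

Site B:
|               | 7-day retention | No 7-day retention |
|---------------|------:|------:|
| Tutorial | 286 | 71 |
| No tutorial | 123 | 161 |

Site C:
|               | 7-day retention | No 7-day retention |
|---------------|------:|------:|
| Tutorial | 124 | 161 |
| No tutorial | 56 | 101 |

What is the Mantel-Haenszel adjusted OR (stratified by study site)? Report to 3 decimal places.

OR_MH = Σ(aᵢdᵢ/nᵢ) / Σ(bᵢcᵢ/nᵢ), where nᵢ is the stratum total.
Stratum 1 (Site A): n = 233; a·d/n = 97·53/233 = 22.0644; b·c/n = 20·63/233 = 5.4077
Stratum 2 (Site B): n = 641; a·d/n = 286·161/641 = 71.8346; b·c/n = 71·123/641 = 13.6240
Stratum 3 (Site C): n = 442; a·d/n = 124·101/442 = 28.3348; b·c/n = 161·56/442 = 20.3982
OR_MH = (22.0644 + 71.8346 + 28.3348) / (5.4077 + 13.6240 + 20.3982) = 122.2339 / 39.4299 = 3.10003

3.100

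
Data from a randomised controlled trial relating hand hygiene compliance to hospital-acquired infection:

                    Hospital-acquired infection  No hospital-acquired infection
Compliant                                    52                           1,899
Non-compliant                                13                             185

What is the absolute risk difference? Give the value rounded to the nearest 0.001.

Cells: a = 52, b = 1899, c = 13, d = 185.
Risk in exposed = 52/1951 = 0.026653; risk in unexposed = 13/198 = 0.065657.
Risk difference = 0.026653 − 0.065657 = -0.039004

-0.039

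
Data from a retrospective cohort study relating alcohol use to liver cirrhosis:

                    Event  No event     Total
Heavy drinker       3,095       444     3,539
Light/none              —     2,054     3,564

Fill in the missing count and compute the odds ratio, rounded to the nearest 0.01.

The missing cell is in the unexposed row: 3564 − 2054 = 1510.
So a = 3095, b = 444, c = 1510, d = 2054.
OR = (a·d)/(b·c) = (3095 × 2054) / (444 × 1510) = 6357130 / 670440 = 9.48203

9.48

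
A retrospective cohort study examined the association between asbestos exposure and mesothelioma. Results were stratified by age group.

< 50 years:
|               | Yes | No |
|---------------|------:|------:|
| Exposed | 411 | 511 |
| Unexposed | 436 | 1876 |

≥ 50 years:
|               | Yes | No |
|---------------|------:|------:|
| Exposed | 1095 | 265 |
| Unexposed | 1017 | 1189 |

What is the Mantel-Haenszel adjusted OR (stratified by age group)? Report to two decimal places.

OR_MH = Σ(aᵢdᵢ/nᵢ) / Σ(bᵢcᵢ/nᵢ), where nᵢ is the stratum total.
Stratum 1 (< 50 years): n = 3234; a·d/n = 411·1876/3234 = 238.4156; b·c/n = 511·436/3234 = 68.8918
Stratum 2 (≥ 50 years): n = 3566; a·d/n = 1095·1189/3566 = 365.1024; b·c/n = 265·1017/3566 = 75.5763
OR_MH = (238.4156 + 365.1024) / (68.8918 + 75.5763) = 603.5179 / 144.4681 = 4.17752

4.18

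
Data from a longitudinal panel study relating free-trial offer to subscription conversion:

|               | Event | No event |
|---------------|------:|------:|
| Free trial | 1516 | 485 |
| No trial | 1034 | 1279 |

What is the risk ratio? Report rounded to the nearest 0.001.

1.695

Cells: a = 1516, b = 485, c = 1034, d = 1279.
Risk in exposed = 1516/2001 = 0.75762; risk in unexposed = 1034/2313 = 0.44704.
RR = 0.75762 / 0.44704 = 1.69476
The risk among the exposed is 1.69 times that among the unexposed.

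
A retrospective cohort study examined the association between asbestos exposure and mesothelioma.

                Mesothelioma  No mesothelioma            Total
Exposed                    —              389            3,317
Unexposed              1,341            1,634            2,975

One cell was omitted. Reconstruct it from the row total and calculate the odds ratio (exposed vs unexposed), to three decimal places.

The missing cell is in the exposed row: 3317 − 389 = 2928.
So a = 2928, b = 389, c = 1341, d = 1634.
OR = (a·d)/(b·c) = (2928 × 1634) / (389 × 1341) = 4784352 / 521649 = 9.17159

9.172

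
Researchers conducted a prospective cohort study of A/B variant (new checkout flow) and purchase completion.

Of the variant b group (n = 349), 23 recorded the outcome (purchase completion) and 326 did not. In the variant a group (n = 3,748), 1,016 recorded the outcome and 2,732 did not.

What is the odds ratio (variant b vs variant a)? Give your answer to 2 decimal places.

From the description: a = 23, b = 326, c = 1016, d = 2732.
OR = (a·d)/(b·c) = (23 × 2732) / (326 × 1016) = 62836 / 331216 = 0.18971
Exposure is associated with lower odds of purchase completion (OR = 0.19 < 1).

0.19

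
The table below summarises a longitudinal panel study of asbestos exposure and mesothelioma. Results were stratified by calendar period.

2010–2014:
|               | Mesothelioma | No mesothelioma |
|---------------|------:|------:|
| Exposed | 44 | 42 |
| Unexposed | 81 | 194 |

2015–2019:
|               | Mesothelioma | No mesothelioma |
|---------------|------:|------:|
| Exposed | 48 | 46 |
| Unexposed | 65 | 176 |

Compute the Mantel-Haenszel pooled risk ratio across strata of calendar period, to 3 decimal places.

1.813

RR_MH = Σ(aᵢ·n₀ᵢ/nᵢ) / Σ(cᵢ·n₁ᵢ/nᵢ), with n₁ᵢ = aᵢ+bᵢ (exposed), n₀ᵢ = cᵢ+dᵢ (unexposed), nᵢ = n₁ᵢ+n₀ᵢ.
Stratum 1 (2010–2014): n₁ = 86, n₀ = 275, n = 361; a·n₀/n = 44·275/361 = 33.5180; c·n₁/n = 81·86/361 = 19.2964
Stratum 2 (2015–2019): n₁ = 94, n₀ = 241, n = 335; a·n₀/n = 48·241/335 = 34.5313; c·n₁/n = 65·94/335 = 18.2388
RR_MH = (33.5180 + 34.5313) / (19.2964 + 18.2388) = 68.0493 / 37.5352 = 1.81295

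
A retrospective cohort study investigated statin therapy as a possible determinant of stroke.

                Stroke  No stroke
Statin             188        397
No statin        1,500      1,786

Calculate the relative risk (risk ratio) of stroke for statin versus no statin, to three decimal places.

0.704

Cells: a = 188, b = 397, c = 1500, d = 1786.
Risk in exposed = 188/585 = 0.32137; risk in unexposed = 1500/3286 = 0.45648.
RR = 0.32137 / 0.45648 = 0.70401
The risk is 30% lower among the exposed than among the unexposed.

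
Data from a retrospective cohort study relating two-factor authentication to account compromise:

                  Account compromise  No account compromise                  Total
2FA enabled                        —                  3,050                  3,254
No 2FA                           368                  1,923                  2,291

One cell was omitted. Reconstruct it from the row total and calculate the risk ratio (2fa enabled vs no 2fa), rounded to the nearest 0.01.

The missing cell is in the exposed row: 3254 − 3050 = 204.
So a = 204, b = 3050, c = 368, d = 1923.
RR = [a/(a+b)] / [c/(c+d)] = (204/3254) / (368/2291) = 0.06269/0.16063 = 0.39029

0.39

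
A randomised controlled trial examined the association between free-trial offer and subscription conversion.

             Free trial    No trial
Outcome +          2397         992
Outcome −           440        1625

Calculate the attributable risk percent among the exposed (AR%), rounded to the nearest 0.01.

Reading the table with exposure as columns: a = 2397 (Free trial, case), b = 440 (Free trial, non-case), c = 992 (No trial, case), d = 1625.
Risk in exposed = 2397/2837 = 0.84491; risk in unexposed = 992/2617 = 0.37906.
RR = 0.84491/0.37906 = 2.22895
AR% = (RR − 1)/RR × 100 = (2.22895 − 1)/2.22895 × 100 = 55.1359%

55.14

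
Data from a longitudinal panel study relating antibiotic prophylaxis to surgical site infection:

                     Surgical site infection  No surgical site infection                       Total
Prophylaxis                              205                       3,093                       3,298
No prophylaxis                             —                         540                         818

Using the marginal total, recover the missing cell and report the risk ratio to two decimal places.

The missing cell is in the unexposed row: 818 − 540 = 278.
So a = 205, b = 3093, c = 278, d = 540.
RR = [a/(a+b)] / [c/(c+d)] = (205/3298) / (278/818) = 0.06216/0.33985 = 0.18290

0.18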